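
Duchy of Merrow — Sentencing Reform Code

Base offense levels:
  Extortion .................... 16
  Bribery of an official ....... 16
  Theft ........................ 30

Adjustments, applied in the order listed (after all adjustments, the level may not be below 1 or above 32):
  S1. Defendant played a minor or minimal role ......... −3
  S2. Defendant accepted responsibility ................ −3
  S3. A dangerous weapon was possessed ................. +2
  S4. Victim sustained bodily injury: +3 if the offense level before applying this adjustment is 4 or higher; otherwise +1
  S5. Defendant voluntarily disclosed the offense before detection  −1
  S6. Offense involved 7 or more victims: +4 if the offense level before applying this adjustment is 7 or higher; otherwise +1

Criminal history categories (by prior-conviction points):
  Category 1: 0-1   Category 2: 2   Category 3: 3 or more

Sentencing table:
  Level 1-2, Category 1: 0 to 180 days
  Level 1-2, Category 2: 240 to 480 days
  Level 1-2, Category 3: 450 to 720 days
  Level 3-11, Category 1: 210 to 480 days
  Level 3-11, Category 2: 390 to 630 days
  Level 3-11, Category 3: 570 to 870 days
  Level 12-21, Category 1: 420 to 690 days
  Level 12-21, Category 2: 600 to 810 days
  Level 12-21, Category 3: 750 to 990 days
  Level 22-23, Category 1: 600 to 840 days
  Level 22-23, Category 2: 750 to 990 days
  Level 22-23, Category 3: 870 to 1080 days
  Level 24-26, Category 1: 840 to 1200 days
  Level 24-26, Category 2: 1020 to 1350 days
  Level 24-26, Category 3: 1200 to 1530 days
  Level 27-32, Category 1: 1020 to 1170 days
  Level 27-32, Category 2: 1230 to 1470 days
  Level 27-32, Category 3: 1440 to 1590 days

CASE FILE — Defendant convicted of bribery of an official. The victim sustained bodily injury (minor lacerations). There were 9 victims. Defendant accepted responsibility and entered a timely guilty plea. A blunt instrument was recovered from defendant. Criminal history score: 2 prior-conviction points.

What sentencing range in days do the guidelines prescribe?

Base offense level for bribery of an official: 16.
S2 applies: 16 − 3 = 13.
S3 applies: 13 + 2 = 15.
S4 applies (level before this adjustment is 15 ≥ 4, so +3): 15 + 3 = 18.
S6 applies (level before this adjustment is 18 ≥ 7, so +4): 18 + 4 = 22.
Final offense level: 22.
Criminal history: 2 prior points → Category 2 (2).
Level 22 falls in the 22-23 band.
Grid: Level 22-23 × Category 2 = 750-990 days.

750-990 days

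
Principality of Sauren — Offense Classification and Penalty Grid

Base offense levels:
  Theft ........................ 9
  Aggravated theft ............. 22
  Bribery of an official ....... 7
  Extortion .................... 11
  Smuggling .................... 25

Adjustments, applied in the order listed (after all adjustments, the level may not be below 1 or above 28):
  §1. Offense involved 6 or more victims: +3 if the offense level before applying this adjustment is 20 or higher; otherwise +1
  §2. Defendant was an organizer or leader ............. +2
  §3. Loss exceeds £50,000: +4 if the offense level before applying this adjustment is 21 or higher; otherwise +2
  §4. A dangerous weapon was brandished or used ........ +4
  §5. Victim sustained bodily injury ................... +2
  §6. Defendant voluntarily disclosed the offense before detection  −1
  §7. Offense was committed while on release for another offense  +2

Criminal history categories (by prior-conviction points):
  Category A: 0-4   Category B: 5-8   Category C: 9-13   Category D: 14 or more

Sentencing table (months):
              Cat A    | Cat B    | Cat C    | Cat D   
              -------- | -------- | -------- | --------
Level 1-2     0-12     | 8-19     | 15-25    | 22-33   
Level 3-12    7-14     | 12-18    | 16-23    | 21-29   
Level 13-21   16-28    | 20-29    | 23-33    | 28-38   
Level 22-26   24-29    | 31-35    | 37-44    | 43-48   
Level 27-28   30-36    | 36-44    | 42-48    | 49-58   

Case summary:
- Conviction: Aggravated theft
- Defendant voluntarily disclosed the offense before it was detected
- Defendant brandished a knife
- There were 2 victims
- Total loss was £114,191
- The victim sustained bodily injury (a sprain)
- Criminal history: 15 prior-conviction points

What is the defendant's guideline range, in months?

Base offense level for aggravated theft: 22.
§1 does not apply.
§3 applies (level before this adjustment is 22 ≥ 21, so +4): 22 + 4 = 26.
§4 applies: 26 + 4 = 30.
§5 applies: 30 + 2 = 32.
§6 applies: 32 − 1 = 31.
Level 31 exceeds the maximum of 28; capped at 28.
Final offense level: 28.
Criminal history: 15 prior points → Category D (14+).
Level 28 falls in the 27-28 band.
Grid: Level 27-28 × Category D = 49-58 months.

49-58 months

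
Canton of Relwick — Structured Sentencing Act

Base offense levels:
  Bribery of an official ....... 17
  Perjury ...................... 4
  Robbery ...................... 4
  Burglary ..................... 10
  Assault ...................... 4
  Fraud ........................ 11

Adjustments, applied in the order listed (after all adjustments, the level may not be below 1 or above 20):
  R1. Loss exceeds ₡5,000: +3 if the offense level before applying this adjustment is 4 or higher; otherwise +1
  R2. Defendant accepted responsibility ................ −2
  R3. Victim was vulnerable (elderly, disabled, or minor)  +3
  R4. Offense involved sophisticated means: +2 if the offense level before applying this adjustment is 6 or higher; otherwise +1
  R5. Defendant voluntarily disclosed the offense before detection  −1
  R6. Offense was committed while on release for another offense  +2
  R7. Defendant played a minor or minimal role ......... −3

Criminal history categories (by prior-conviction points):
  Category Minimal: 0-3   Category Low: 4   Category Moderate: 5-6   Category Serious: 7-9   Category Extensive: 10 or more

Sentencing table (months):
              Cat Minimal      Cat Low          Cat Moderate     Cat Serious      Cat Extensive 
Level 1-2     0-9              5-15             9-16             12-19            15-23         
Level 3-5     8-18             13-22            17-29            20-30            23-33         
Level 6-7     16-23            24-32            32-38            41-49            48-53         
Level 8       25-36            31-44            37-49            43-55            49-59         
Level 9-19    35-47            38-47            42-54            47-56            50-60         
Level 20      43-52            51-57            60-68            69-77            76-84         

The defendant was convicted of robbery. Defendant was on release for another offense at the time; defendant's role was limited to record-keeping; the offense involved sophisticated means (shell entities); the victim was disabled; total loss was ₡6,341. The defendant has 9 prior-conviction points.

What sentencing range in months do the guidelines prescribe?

47-56 months

Base offense level for robbery: 4.
R1 applies (level before this adjustment is 4 ≥ 4, so +3): 4 + 3 = 7.
R2 does not apply.
R3 applies: 7 + 3 = 10.
R4 applies (level before this adjustment is 10 ≥ 6, so +2): 10 + 2 = 12.
R6 applies: 12 + 2 = 14.
R7 applies: 14 − 3 = 11.
Final offense level: 11.
Criminal history: 9 prior points → Category Serious (7-9).
Level 11 falls in the 9-19 band.
Grid: Level 9-19 × Category Serious = 47-56 months.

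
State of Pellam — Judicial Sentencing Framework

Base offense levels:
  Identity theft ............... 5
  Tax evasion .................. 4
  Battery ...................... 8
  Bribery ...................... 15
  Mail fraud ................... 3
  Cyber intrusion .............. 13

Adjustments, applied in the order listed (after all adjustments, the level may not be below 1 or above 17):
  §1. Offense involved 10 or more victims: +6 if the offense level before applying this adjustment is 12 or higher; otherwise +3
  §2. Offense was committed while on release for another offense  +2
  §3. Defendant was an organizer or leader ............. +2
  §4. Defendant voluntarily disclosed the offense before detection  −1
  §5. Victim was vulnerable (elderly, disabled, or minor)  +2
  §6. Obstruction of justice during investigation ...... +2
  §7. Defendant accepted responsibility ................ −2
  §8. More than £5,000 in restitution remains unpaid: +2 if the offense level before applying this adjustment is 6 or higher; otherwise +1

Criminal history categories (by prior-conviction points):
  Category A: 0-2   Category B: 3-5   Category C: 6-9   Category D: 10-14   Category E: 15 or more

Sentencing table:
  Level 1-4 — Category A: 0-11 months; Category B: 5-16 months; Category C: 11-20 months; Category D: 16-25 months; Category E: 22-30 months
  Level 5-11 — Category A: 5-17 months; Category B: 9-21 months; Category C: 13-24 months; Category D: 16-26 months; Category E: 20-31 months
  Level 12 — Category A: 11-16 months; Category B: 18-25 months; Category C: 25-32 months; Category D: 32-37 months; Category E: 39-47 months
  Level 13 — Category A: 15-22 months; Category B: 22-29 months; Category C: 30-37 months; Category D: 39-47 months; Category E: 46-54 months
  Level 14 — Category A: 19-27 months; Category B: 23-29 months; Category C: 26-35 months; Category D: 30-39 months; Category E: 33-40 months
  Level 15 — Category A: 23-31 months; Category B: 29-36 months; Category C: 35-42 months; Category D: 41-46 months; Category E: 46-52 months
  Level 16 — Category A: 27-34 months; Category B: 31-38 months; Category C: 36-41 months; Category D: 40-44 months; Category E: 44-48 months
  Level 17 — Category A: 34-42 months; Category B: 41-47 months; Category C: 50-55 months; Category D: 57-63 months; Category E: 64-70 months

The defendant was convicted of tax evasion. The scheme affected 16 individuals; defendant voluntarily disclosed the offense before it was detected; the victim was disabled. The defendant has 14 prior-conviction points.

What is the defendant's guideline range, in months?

Base offense level for tax evasion: 4.
§1 applies (level before this adjustment is 4 < 12, so +3): 4 + 3 = 7.
§2 does not apply.
§3 does not apply.
§4 applies: 7 − 1 = 6.
§5 applies: 6 + 2 = 8.
§6 does not apply.
§8 does not apply.
Final offense level: 8.
Criminal history: 14 prior points → Category D (10-14).
Level 8 falls in the 5-11 band.
Grid: Level 5-11 × Category D = 16-26 months.

16-26 months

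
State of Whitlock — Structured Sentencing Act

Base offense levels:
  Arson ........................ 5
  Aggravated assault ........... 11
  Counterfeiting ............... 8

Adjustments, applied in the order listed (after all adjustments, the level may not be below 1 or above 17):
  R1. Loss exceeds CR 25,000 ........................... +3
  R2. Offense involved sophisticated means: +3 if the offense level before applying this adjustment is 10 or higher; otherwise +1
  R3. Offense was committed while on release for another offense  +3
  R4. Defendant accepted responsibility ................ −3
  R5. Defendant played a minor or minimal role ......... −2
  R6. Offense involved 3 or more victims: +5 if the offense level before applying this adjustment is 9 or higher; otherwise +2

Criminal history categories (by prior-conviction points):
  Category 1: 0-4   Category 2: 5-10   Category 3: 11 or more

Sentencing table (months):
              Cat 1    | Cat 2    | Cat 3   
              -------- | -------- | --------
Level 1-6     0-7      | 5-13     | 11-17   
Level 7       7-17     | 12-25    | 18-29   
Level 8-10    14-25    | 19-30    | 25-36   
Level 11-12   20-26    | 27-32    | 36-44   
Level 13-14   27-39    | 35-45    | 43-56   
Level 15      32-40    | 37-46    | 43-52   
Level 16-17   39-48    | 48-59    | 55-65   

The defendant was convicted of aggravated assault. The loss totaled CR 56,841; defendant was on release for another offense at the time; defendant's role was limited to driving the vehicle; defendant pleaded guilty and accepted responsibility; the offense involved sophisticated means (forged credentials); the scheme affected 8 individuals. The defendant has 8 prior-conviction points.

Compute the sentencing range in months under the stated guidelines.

48-59 months

Base offense level for aggravated assault: 11.
R1 applies: 11 + 3 = 14.
R2 applies (level before this adjustment is 14 ≥ 10, so +3): 14 + 3 = 17.
R3 applies: 17 + 3 = 20.
R4 applies: 20 − 3 = 17.
R5 applies: 17 − 2 = 15.
R6 applies (level before this adjustment is 15 ≥ 9, so +5): 15 + 5 = 20.
Level 20 exceeds the maximum of 17; capped at 17.
Final offense level: 17.
Criminal history: 8 prior points → Category 2 (5-10).
Level 17 falls in the 16-17 band.
Grid: Level 16-17 × Category 2 = 48-59 months.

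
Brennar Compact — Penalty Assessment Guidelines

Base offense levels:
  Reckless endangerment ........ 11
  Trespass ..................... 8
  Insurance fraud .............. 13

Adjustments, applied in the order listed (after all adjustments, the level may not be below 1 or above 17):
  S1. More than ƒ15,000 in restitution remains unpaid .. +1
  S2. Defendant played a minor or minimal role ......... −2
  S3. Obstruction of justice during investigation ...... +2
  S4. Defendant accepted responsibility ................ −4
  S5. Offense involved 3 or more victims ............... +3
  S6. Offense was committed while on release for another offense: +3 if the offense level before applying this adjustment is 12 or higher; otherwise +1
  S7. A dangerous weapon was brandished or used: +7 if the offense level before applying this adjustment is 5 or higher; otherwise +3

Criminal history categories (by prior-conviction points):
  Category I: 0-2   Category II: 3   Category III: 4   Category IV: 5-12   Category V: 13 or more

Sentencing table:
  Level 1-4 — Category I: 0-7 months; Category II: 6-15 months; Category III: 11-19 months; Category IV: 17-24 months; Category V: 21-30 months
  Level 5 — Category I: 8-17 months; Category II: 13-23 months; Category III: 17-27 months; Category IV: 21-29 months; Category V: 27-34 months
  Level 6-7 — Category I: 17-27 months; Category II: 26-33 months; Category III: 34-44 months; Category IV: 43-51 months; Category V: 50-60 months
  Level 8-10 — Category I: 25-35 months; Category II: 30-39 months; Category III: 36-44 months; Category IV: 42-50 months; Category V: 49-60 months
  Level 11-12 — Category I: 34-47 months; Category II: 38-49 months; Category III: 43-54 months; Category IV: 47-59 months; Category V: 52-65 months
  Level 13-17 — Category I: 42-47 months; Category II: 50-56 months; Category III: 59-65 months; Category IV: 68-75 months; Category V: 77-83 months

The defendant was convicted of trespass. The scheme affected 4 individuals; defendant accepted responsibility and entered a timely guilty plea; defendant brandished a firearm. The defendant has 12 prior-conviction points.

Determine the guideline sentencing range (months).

Base offense level for trespass: 8.
S2 does not apply.
S4 applies: 8 − 4 = 4.
S5 applies: 4 + 3 = 7.
S7 applies (level before this adjustment is 7 ≥ 5, so +7): 7 + 7 = 14.
Final offense level: 14.
Criminal history: 12 prior points → Category IV (5-12).
Level 14 falls in the 13-17 band.
Grid: Level 13-17 × Category IV = 68-75 months.

68-75 months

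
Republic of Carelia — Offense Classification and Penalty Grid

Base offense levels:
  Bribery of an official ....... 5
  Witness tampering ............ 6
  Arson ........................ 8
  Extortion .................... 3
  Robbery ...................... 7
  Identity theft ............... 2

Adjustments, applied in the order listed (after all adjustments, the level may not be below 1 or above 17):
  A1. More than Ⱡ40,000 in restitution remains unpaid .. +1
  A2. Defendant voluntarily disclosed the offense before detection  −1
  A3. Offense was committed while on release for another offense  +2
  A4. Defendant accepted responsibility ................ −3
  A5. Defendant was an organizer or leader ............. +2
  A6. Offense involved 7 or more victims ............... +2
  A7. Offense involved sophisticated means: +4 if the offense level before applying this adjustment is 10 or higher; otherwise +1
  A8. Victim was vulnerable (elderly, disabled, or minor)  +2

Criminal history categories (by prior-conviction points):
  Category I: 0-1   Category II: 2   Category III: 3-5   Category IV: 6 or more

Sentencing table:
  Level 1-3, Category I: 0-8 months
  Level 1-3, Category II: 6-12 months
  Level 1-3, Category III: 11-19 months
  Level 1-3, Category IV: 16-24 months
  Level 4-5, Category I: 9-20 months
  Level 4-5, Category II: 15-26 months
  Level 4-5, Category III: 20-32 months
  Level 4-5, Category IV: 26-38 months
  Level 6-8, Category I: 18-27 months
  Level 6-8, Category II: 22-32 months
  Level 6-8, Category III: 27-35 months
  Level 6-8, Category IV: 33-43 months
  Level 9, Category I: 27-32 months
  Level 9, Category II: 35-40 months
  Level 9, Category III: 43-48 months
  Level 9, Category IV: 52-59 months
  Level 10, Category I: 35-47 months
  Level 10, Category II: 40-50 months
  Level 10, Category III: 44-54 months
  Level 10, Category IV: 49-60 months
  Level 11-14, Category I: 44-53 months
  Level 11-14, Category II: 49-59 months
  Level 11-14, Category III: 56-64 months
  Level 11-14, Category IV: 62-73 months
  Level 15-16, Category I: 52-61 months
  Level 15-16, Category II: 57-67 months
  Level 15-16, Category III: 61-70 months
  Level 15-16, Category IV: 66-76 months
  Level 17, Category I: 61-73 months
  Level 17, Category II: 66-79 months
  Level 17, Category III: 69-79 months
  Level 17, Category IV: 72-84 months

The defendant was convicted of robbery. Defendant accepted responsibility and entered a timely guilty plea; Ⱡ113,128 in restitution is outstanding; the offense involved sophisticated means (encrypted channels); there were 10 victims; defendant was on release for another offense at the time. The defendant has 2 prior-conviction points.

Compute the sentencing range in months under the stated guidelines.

40-50 months

Base offense level for robbery: 7.
A1 applies: 7 + 1 = 8.
A2 does not apply.
A3 applies: 8 + 2 = 10.
A4 applies: 10 − 3 = 7.
A6 applies: 7 + 2 = 9.
A7 applies (level before this adjustment is 9 < 10, so +1): 9 + 1 = 10.
A8 does not apply.
Final offense level: 10.
Criminal history: 2 prior points → Category II (2).
Level 10 falls in the 10 band.
Grid: Level 10 × Category II = 40-50 months.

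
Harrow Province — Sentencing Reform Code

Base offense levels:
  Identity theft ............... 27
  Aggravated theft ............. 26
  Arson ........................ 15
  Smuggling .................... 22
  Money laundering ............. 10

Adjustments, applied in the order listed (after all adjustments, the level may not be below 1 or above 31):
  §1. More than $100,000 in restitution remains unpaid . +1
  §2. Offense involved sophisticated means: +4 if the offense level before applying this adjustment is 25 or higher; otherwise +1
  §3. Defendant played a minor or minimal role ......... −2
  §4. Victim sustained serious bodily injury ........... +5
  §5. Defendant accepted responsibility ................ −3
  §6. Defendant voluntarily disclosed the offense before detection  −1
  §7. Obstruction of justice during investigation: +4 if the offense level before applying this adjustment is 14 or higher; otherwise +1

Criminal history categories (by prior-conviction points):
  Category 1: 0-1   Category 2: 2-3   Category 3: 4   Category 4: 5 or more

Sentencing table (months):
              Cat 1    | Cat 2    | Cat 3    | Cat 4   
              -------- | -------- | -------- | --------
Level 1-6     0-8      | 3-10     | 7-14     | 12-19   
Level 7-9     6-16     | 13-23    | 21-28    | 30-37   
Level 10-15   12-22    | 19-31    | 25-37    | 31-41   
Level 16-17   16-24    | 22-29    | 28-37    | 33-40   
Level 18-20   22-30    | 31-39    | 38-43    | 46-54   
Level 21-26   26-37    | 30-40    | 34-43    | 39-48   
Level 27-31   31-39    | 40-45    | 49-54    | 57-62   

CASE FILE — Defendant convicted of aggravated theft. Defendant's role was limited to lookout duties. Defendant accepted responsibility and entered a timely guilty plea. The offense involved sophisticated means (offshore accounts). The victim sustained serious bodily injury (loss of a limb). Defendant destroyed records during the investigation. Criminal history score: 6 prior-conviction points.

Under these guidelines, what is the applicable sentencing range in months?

Base offense level for aggravated theft: 26.
§1 does not apply.
§2 applies (level before this adjustment is 26 ≥ 25, so +4): 26 + 4 = 30.
§3 applies: 30 − 2 = 28.
§4 applies: 28 + 5 = 33.
§5 applies: 33 − 3 = 30.
§7 applies (level before this adjustment is 30 ≥ 14, so +4): 30 + 4 = 34.
Level 34 exceeds the maximum of 31; capped at 31.
Final offense level: 31.
Criminal history: 6 prior points → Category 4 (5+).
Level 31 falls in the 27-31 band.
Grid: Level 27-31 × Category 4 = 57-62 months.

57-62 months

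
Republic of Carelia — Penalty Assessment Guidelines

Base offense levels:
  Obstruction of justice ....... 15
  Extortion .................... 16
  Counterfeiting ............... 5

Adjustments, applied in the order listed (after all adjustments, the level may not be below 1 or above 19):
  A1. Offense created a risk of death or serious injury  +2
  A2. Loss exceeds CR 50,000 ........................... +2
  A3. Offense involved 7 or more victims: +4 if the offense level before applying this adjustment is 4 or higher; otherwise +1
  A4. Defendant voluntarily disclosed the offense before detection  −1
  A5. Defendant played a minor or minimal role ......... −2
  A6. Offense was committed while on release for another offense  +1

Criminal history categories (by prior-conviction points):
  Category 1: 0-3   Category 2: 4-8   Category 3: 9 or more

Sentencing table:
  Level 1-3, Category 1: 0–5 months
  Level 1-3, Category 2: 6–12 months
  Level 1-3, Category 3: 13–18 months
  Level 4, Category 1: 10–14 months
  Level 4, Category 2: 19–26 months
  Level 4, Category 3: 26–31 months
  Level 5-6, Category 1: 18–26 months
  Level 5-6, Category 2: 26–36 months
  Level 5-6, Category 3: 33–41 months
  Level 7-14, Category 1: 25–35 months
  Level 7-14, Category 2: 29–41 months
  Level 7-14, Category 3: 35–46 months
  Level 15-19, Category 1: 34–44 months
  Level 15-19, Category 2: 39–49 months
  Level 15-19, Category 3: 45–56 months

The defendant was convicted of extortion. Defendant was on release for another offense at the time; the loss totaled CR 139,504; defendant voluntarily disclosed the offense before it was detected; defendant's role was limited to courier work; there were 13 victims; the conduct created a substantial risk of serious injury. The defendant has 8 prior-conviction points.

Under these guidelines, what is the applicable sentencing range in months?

Base offense level for extortion: 16.
A1 applies: 16 + 2 = 18.
A2 applies: 18 + 2 = 20.
A3 applies (level before this adjustment is 20 ≥ 4, so +4): 20 + 4 = 24.
A4 applies: 24 − 1 = 23.
A5 applies: 23 − 2 = 21.
A6 applies: 21 + 1 = 22.
Level 22 exceeds the maximum of 19; capped at 19.
Final offense level: 19.
Criminal history: 8 prior points → Category 2 (4-8).
Level 19 falls in the 15-19 band.
Grid: Level 15-19 × Category 2 = 39-49 months.

39-49 months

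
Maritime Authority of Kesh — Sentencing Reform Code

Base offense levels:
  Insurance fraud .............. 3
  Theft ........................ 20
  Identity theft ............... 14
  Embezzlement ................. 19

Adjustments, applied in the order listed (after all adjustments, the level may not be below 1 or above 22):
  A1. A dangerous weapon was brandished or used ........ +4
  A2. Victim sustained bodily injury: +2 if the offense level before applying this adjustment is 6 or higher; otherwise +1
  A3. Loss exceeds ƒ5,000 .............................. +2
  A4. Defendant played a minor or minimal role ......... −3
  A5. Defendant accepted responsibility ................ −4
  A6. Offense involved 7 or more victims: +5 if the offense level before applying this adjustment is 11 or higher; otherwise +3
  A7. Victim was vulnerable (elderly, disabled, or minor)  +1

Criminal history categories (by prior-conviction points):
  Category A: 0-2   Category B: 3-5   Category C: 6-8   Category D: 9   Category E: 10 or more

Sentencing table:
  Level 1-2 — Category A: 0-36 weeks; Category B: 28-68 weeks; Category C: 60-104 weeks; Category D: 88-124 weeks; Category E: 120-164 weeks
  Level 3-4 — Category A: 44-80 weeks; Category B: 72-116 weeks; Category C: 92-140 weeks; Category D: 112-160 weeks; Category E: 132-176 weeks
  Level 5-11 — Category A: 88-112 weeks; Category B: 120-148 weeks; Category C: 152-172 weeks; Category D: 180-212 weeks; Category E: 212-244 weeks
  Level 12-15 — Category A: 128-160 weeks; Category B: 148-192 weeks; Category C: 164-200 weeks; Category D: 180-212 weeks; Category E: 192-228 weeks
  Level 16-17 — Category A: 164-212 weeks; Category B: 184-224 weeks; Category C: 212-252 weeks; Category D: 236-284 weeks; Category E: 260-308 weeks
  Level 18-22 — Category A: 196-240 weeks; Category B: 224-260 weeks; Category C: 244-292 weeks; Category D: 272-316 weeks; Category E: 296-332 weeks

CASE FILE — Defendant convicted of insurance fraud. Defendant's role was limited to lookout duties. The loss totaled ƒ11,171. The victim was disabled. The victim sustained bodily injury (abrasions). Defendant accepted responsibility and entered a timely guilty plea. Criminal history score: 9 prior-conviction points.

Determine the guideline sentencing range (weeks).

88-124 weeks

Base offense level for insurance fraud: 3.
A1 does not apply.
A2 applies (level before this adjustment is 3 < 6, so +1): 3 + 1 = 4.
A3 applies: 4 + 2 = 6.
A4 applies: 6 − 3 = 3.
A5 applies: 3 − 4 = -1.
A6 does not apply.
A7 applies: -1 + 1 = 0.
Level 0 is below the minimum of 1; floored at 1.
Final offense level: 1.
Criminal history: 9 prior points → Category D (9).
Level 1 falls in the 1-2 band.
Grid: Level 1-2 × Category D = 88-124 weeks.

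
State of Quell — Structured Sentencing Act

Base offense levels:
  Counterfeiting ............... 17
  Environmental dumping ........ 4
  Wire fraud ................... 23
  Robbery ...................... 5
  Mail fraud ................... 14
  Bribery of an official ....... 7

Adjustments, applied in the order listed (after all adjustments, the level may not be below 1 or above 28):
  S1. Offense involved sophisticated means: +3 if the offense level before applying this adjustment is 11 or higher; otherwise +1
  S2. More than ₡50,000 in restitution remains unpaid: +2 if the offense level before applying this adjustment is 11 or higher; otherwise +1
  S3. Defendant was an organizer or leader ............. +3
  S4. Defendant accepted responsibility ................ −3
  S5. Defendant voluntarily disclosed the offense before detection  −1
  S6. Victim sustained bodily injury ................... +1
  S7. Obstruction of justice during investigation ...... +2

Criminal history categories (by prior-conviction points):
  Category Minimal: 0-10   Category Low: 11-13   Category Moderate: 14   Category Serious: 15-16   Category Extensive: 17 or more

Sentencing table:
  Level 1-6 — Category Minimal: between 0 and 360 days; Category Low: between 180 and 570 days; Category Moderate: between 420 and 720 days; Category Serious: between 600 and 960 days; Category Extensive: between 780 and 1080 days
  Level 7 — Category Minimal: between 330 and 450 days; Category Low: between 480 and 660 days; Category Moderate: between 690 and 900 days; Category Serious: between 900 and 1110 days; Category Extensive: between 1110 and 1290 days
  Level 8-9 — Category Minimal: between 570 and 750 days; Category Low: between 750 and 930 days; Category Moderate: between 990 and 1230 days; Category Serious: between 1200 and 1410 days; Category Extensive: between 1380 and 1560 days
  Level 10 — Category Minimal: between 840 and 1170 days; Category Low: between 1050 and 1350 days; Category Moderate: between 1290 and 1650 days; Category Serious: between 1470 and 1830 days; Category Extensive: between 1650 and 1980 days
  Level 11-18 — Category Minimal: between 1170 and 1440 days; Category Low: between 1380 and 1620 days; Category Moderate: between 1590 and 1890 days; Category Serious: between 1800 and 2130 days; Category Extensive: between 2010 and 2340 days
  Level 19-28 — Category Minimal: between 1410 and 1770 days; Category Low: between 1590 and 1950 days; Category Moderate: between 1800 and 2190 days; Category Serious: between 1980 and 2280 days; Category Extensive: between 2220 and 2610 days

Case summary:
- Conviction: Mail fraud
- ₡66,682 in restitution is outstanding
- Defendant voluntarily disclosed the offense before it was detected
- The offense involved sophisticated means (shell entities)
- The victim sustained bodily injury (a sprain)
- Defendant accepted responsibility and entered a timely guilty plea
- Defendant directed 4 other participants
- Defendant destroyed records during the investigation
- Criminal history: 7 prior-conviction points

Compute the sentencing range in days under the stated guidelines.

1410-1770 days

Base offense level for mail fraud: 14.
S1 applies (level before this adjustment is 14 ≥ 11, so +3): 14 + 3 = 17.
S2 applies (level before this adjustment is 17 ≥ 11, so +2): 17 + 2 = 19.
S3 applies: 19 + 3 = 22.
S4 applies: 22 − 3 = 19.
S5 applies: 19 − 1 = 18.
S6 applies: 18 + 1 = 19.
S7 applies: 19 + 2 = 21.
Final offense level: 21.
Criminal history: 7 prior points → Category Minimal (0-10).
Level 21 falls in the 19-28 band.
Grid: Level 19-28 × Category Minimal = 1410-1770 days.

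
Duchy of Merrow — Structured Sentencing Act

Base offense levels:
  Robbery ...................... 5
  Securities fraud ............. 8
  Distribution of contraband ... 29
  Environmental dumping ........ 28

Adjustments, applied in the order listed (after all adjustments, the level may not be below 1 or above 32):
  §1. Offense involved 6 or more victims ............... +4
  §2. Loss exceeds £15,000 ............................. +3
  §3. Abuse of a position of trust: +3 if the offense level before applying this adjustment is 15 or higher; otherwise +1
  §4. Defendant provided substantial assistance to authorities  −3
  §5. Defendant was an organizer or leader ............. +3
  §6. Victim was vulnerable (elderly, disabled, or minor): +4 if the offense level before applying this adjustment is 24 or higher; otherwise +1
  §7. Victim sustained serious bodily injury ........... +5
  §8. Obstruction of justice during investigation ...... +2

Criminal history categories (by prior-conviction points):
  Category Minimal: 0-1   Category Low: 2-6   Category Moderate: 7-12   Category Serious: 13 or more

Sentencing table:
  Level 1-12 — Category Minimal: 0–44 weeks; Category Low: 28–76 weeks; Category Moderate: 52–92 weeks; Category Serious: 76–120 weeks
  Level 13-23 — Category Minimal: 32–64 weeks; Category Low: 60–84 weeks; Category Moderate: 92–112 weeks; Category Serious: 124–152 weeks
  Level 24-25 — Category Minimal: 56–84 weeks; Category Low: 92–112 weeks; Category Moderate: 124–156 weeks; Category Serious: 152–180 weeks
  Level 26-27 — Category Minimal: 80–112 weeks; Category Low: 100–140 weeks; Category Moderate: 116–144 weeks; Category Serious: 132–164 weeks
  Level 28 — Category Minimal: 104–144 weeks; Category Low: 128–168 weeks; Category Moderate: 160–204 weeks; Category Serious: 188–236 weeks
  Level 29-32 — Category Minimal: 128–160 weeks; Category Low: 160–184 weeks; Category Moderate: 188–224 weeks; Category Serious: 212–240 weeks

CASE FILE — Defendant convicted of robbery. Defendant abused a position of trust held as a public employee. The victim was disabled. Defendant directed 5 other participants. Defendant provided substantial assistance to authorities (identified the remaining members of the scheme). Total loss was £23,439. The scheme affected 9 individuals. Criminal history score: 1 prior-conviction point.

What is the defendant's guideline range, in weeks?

32-64 weeks

Base offense level for robbery: 5.
§1 applies: 5 + 4 = 9.
§2 applies: 9 + 3 = 12.
§3 applies (level before this adjustment is 12 < 15, so +1): 12 + 1 = 13.
§4 applies: 13 − 3 = 10.
§5 applies: 10 + 3 = 13.
§6 applies (level before this adjustment is 13 < 24, so +1): 13 + 1 = 14.
Final offense level: 14.
Criminal history: 1 prior point → Category Minimal (0-1).
Level 14 falls in the 13-23 band.
Grid: Level 13-23 × Category Minimal = 32-64 weeks.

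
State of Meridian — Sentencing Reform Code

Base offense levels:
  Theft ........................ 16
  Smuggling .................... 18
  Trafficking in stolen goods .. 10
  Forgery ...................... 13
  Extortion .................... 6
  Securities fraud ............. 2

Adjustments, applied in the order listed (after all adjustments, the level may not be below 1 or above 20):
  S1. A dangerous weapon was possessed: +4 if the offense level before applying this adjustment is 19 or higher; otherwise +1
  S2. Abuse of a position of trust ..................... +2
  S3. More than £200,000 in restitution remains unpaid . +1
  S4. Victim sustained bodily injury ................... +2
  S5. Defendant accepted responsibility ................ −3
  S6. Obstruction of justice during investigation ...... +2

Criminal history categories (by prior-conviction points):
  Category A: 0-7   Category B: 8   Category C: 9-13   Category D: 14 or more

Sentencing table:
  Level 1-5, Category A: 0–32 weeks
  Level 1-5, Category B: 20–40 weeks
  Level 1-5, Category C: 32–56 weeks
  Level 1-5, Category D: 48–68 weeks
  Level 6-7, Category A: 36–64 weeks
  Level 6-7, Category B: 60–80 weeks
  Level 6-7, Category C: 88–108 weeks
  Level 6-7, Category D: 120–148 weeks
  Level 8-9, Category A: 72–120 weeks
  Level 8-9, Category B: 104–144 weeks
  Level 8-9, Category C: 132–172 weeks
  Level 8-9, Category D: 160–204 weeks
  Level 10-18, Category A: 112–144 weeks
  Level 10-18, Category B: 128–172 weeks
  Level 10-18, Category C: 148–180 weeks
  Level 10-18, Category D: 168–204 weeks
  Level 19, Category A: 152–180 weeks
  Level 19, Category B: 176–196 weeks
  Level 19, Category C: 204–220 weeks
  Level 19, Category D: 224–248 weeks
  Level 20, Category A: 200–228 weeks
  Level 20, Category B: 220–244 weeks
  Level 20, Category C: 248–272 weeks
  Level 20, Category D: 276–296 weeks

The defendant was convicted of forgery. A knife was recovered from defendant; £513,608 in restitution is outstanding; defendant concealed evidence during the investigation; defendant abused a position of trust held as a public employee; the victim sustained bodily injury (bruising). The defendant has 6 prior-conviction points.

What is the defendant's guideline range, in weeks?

Base offense level for forgery: 13.
S1 applies (level before this adjustment is 13 < 19, so +1): 13 + 1 = 14.
S2 applies: 14 + 2 = 16.
S3 applies: 16 + 1 = 17.
S4 applies: 17 + 2 = 19.
S6 applies: 19 + 2 = 21.
Level 21 exceeds the maximum of 20; capped at 20.
Final offense level: 20.
Criminal history: 6 prior points → Category A (0-7).
Level 20 falls in the 20 band.
Grid: Level 20 × Category A = 200-228 weeks.

200-228 weeks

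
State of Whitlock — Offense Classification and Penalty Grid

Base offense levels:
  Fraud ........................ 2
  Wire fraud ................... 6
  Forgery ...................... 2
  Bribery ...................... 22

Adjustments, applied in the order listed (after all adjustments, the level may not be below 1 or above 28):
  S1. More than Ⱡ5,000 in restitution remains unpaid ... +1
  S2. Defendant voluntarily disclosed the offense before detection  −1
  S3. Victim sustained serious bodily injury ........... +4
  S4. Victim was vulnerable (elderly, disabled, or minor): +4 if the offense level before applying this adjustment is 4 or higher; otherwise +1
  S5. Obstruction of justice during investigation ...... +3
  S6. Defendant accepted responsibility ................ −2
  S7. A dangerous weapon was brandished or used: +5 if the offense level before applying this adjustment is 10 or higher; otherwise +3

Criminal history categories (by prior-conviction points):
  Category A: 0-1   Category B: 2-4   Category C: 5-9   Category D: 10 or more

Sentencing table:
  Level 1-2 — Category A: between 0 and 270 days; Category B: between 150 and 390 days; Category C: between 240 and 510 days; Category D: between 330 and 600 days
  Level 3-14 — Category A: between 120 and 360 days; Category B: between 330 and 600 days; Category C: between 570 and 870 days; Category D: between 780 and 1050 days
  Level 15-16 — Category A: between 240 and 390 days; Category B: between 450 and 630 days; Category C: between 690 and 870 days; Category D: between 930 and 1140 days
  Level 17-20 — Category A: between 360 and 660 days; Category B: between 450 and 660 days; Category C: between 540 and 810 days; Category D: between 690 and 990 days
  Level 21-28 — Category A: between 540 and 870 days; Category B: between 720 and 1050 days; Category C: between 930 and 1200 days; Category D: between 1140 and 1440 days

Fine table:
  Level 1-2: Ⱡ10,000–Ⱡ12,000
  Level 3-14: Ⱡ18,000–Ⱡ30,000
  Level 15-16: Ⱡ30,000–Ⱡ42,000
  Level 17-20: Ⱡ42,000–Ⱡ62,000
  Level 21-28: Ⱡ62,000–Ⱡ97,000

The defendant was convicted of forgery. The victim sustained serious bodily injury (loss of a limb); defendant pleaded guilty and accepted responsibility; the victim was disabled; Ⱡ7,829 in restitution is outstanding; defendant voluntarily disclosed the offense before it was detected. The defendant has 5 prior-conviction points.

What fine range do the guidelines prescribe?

Ⱡ18,000–Ⱡ30,000

Base offense level for forgery: 2.
S1 applies: 2 + 1 = 3.
S2 applies: 3 − 1 = 2.
S3 applies: 2 + 4 = 6.
S4 applies (level before this adjustment is 6 ≥ 4, so +4): 6 + 4 = 10.
S6 applies: 10 − 2 = 8.
Final offense level: 8.
Level 8 falls in the 3-14 band.
Fine table: Level 3-14 → Ⱡ18,000–Ⱡ30,000.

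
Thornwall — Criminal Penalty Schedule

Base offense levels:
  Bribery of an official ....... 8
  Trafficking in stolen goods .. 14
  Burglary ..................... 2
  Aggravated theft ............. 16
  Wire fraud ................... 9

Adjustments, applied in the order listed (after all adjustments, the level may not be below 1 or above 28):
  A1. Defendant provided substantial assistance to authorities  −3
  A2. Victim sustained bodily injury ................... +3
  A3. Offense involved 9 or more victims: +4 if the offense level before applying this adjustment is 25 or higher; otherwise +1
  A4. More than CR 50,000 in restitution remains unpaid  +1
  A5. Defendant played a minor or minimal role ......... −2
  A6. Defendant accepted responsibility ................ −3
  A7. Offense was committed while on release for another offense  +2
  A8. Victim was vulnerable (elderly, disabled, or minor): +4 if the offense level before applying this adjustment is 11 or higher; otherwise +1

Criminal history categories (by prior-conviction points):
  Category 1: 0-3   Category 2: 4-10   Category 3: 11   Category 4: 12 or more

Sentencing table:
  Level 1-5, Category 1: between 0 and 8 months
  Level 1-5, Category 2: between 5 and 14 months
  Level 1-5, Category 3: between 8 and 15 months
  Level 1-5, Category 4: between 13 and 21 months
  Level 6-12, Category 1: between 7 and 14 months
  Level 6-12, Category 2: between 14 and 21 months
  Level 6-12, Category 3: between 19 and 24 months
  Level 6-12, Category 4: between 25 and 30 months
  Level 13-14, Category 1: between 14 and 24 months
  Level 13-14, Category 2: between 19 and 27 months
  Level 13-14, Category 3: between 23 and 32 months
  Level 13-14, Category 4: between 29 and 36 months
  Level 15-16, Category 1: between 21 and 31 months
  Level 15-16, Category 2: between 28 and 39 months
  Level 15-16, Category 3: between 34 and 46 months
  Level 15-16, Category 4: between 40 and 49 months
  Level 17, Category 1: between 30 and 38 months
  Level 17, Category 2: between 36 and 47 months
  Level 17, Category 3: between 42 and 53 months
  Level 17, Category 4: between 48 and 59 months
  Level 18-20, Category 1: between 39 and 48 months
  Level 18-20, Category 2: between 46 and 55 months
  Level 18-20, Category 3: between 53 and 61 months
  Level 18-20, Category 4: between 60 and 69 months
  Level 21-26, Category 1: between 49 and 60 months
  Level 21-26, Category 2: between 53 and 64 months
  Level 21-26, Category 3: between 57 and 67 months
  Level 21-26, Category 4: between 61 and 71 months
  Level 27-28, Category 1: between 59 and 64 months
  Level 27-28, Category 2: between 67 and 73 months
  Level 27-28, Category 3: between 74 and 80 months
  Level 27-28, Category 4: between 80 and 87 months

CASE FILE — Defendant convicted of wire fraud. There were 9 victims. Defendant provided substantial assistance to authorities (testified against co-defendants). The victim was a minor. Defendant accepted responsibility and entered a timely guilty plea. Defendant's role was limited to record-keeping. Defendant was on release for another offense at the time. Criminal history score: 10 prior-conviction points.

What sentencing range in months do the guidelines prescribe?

Base offense level for wire fraud: 9.
A1 applies: 9 − 3 = 6.
A2 does not apply.
A3 applies (level before this adjustment is 6 < 25, so +1): 6 + 1 = 7.
A5 applies: 7 − 2 = 5.
A6 applies: 5 − 3 = 2.
A7 applies: 2 + 2 = 4.
A8 applies (level before this adjustment is 4 < 11, so +1): 4 + 1 = 5.
Final offense level: 5.
Criminal history: 10 prior points → Category 2 (4-10).
Level 5 falls in the 1-5 band.
Grid: Level 1-5 × Category 2 = 5-14 months.

5-14 months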